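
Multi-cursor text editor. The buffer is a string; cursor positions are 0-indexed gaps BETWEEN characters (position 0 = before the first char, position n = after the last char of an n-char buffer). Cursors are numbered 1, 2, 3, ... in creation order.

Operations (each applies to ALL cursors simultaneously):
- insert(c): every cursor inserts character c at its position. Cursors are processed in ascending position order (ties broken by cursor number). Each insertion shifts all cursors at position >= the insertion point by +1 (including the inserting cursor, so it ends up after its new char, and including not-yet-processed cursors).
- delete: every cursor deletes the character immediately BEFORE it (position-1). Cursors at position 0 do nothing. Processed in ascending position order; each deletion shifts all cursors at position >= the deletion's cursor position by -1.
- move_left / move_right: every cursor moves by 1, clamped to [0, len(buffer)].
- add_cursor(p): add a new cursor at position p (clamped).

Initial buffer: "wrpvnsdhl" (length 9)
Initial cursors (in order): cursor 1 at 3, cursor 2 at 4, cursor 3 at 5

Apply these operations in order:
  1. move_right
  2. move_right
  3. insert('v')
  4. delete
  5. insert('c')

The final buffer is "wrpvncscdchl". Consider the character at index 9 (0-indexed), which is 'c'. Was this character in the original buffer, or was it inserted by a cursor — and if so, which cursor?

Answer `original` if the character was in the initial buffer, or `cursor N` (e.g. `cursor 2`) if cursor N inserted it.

After op 1 (move_right): buffer="wrpvnsdhl" (len 9), cursors c1@4 c2@5 c3@6, authorship .........
After op 2 (move_right): buffer="wrpvnsdhl" (len 9), cursors c1@5 c2@6 c3@7, authorship .........
After op 3 (insert('v')): buffer="wrpvnvsvdvhl" (len 12), cursors c1@6 c2@8 c3@10, authorship .....1.2.3..
After op 4 (delete): buffer="wrpvnsdhl" (len 9), cursors c1@5 c2@6 c3@7, authorship .........
After op 5 (insert('c')): buffer="wrpvncscdchl" (len 12), cursors c1@6 c2@8 c3@10, authorship .....1.2.3..
Authorship (.=original, N=cursor N): . . . . . 1 . 2 . 3 . .
Index 9: author = 3

Answer: cursor 3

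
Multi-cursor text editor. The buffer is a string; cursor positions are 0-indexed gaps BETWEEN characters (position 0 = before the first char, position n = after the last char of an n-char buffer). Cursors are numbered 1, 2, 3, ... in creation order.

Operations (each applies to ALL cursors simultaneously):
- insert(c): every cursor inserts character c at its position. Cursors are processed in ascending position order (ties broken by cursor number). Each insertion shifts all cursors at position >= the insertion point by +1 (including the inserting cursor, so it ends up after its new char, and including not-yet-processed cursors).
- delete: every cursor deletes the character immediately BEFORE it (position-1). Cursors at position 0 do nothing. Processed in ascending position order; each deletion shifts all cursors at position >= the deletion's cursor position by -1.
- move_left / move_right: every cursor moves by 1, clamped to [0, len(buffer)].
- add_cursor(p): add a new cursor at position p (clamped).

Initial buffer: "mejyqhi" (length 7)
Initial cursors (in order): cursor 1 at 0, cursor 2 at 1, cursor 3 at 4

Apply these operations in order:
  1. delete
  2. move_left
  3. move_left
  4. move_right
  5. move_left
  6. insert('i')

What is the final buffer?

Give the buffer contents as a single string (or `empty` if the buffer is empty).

Answer: iiiejqhi

Derivation:
After op 1 (delete): buffer="ejqhi" (len 5), cursors c1@0 c2@0 c3@2, authorship .....
After op 2 (move_left): buffer="ejqhi" (len 5), cursors c1@0 c2@0 c3@1, authorship .....
After op 3 (move_left): buffer="ejqhi" (len 5), cursors c1@0 c2@0 c3@0, authorship .....
After op 4 (move_right): buffer="ejqhi" (len 5), cursors c1@1 c2@1 c3@1, authorship .....
After op 5 (move_left): buffer="ejqhi" (len 5), cursors c1@0 c2@0 c3@0, authorship .....
After op 6 (insert('i')): buffer="iiiejqhi" (len 8), cursors c1@3 c2@3 c3@3, authorship 123.....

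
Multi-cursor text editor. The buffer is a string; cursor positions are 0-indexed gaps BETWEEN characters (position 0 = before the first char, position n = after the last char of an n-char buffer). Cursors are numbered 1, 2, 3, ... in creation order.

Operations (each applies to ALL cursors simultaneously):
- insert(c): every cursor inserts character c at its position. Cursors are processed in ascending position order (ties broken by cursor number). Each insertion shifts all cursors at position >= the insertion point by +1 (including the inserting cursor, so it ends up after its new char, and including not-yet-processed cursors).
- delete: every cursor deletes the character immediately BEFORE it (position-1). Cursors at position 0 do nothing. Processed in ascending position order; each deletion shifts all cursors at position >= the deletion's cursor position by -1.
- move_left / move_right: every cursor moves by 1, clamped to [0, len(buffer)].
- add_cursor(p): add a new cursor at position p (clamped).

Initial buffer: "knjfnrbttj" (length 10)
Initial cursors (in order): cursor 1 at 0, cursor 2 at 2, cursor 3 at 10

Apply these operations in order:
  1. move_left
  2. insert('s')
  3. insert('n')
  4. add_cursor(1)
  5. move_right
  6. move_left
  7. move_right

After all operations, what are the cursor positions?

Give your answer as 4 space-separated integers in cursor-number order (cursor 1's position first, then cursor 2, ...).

Answer: 3 6 16 2

Derivation:
After op 1 (move_left): buffer="knjfnrbttj" (len 10), cursors c1@0 c2@1 c3@9, authorship ..........
After op 2 (insert('s')): buffer="sksnjfnrbttsj" (len 13), cursors c1@1 c2@3 c3@12, authorship 1.2........3.
After op 3 (insert('n')): buffer="snksnnjfnrbttsnj" (len 16), cursors c1@2 c2@5 c3@15, authorship 11.22........33.
After op 4 (add_cursor(1)): buffer="snksnnjfnrbttsnj" (len 16), cursors c4@1 c1@2 c2@5 c3@15, authorship 11.22........33.
After op 5 (move_right): buffer="snksnnjfnrbttsnj" (len 16), cursors c4@2 c1@3 c2@6 c3@16, authorship 11.22........33.
After op 6 (move_left): buffer="snksnnjfnrbttsnj" (len 16), cursors c4@1 c1@2 c2@5 c3@15, authorship 11.22........33.
After op 7 (move_right): buffer="snksnnjfnrbttsnj" (len 16), cursors c4@2 c1@3 c2@6 c3@16, authorship 11.22........33.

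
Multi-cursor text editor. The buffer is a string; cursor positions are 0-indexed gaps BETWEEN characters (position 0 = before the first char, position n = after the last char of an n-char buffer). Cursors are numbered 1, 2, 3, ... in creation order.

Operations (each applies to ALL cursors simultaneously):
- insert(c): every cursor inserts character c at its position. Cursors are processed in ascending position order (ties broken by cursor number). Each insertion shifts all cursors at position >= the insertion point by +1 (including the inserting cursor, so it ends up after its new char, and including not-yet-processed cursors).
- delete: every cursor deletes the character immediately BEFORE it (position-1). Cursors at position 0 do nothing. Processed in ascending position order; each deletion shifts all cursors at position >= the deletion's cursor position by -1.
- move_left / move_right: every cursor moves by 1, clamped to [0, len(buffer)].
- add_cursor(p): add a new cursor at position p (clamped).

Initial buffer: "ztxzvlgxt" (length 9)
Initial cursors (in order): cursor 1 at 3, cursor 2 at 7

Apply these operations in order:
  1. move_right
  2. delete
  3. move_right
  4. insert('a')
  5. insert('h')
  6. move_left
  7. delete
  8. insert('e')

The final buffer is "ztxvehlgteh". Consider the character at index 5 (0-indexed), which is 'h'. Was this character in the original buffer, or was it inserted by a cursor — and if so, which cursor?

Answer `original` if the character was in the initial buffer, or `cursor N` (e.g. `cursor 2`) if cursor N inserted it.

After op 1 (move_right): buffer="ztxzvlgxt" (len 9), cursors c1@4 c2@8, authorship .........
After op 2 (delete): buffer="ztxvlgt" (len 7), cursors c1@3 c2@6, authorship .......
After op 3 (move_right): buffer="ztxvlgt" (len 7), cursors c1@4 c2@7, authorship .......
After op 4 (insert('a')): buffer="ztxvalgta" (len 9), cursors c1@5 c2@9, authorship ....1...2
After op 5 (insert('h')): buffer="ztxvahlgtah" (len 11), cursors c1@6 c2@11, authorship ....11...22
After op 6 (move_left): buffer="ztxvahlgtah" (len 11), cursors c1@5 c2@10, authorship ....11...22
After op 7 (delete): buffer="ztxvhlgth" (len 9), cursors c1@4 c2@8, authorship ....1...2
After op 8 (insert('e')): buffer="ztxvehlgteh" (len 11), cursors c1@5 c2@10, authorship ....11...22
Authorship (.=original, N=cursor N): . . . . 1 1 . . . 2 2
Index 5: author = 1

Answer: cursor 1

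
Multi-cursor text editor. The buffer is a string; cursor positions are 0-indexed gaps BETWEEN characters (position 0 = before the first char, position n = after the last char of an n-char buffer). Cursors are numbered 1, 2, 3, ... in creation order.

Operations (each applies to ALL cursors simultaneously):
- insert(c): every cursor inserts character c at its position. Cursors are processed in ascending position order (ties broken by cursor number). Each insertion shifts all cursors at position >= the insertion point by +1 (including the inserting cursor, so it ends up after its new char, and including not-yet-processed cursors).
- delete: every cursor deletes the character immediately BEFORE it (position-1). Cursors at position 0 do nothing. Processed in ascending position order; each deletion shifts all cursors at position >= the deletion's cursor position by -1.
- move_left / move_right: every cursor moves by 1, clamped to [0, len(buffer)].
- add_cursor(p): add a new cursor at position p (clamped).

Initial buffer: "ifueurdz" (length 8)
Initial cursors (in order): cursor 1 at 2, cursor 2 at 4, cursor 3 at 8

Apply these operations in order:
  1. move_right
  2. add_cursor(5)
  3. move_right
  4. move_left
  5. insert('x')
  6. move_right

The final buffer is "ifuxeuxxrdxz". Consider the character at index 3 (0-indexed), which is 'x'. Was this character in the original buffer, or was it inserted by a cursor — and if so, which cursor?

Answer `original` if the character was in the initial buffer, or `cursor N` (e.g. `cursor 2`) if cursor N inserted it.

After op 1 (move_right): buffer="ifueurdz" (len 8), cursors c1@3 c2@5 c3@8, authorship ........
After op 2 (add_cursor(5)): buffer="ifueurdz" (len 8), cursors c1@3 c2@5 c4@5 c3@8, authorship ........
After op 3 (move_right): buffer="ifueurdz" (len 8), cursors c1@4 c2@6 c4@6 c3@8, authorship ........
After op 4 (move_left): buffer="ifueurdz" (len 8), cursors c1@3 c2@5 c4@5 c3@7, authorship ........
After op 5 (insert('x')): buffer="ifuxeuxxrdxz" (len 12), cursors c1@4 c2@8 c4@8 c3@11, authorship ...1..24..3.
After op 6 (move_right): buffer="ifuxeuxxrdxz" (len 12), cursors c1@5 c2@9 c4@9 c3@12, authorship ...1..24..3.
Authorship (.=original, N=cursor N): . . . 1 . . 2 4 . . 3 .
Index 3: author = 1

Answer: cursor 1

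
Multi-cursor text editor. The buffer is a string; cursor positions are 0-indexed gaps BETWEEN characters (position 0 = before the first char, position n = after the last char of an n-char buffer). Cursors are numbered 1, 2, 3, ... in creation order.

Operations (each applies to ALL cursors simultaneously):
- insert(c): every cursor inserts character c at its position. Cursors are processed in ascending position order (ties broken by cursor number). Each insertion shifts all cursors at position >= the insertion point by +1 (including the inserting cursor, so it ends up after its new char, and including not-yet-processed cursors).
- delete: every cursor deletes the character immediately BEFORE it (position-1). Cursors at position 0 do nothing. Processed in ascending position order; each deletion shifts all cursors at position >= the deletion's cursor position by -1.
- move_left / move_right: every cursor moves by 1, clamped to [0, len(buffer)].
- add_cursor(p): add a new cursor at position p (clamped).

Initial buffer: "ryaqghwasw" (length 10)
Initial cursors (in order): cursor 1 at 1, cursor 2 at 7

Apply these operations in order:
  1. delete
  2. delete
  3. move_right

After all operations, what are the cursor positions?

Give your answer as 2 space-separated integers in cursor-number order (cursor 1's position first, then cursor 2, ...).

Answer: 1 5

Derivation:
After op 1 (delete): buffer="yaqghasw" (len 8), cursors c1@0 c2@5, authorship ........
After op 2 (delete): buffer="yaqgasw" (len 7), cursors c1@0 c2@4, authorship .......
After op 3 (move_right): buffer="yaqgasw" (len 7), cursors c1@1 c2@5, authorship .......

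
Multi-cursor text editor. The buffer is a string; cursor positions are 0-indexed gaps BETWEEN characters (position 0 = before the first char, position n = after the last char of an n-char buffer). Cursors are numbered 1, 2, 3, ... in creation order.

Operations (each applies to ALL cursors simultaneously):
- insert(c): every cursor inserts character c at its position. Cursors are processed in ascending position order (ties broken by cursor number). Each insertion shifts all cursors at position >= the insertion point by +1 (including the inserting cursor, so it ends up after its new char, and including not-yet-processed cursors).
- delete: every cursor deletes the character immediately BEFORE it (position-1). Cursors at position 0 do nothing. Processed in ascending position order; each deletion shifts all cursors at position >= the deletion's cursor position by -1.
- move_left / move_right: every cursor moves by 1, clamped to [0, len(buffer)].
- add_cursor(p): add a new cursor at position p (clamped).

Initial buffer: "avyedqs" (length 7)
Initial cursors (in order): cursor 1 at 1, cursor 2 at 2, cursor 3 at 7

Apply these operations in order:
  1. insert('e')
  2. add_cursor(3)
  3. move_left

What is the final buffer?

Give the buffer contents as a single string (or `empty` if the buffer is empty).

After op 1 (insert('e')): buffer="aeveyedqse" (len 10), cursors c1@2 c2@4 c3@10, authorship .1.2.....3
After op 2 (add_cursor(3)): buffer="aeveyedqse" (len 10), cursors c1@2 c4@3 c2@4 c3@10, authorship .1.2.....3
After op 3 (move_left): buffer="aeveyedqse" (len 10), cursors c1@1 c4@2 c2@3 c3@9, authorship .1.2.....3

Answer: aeveyedqse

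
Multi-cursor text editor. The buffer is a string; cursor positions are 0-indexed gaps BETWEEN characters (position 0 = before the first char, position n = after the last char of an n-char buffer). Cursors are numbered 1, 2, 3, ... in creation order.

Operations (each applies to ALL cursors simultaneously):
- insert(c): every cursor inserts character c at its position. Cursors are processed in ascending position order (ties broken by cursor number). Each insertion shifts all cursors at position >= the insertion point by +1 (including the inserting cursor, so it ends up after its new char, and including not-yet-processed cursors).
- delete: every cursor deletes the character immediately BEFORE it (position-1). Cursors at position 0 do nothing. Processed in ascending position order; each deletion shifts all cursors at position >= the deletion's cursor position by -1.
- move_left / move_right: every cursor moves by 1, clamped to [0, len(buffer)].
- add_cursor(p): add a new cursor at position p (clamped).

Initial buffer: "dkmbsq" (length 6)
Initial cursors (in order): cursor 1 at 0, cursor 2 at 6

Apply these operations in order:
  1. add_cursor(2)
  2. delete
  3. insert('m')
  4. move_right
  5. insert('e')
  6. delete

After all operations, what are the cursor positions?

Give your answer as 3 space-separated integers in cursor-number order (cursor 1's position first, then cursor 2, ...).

Answer: 2 7 4

Derivation:
After op 1 (add_cursor(2)): buffer="dkmbsq" (len 6), cursors c1@0 c3@2 c2@6, authorship ......
After op 2 (delete): buffer="dmbs" (len 4), cursors c1@0 c3@1 c2@4, authorship ....
After op 3 (insert('m')): buffer="mdmmbsm" (len 7), cursors c1@1 c3@3 c2@7, authorship 1.3...2
After op 4 (move_right): buffer="mdmmbsm" (len 7), cursors c1@2 c3@4 c2@7, authorship 1.3...2
After op 5 (insert('e')): buffer="mdemmebsme" (len 10), cursors c1@3 c3@6 c2@10, authorship 1.13.3..22
After op 6 (delete): buffer="mdmmbsm" (len 7), cursors c1@2 c3@4 c2@7, authorship 1.3...2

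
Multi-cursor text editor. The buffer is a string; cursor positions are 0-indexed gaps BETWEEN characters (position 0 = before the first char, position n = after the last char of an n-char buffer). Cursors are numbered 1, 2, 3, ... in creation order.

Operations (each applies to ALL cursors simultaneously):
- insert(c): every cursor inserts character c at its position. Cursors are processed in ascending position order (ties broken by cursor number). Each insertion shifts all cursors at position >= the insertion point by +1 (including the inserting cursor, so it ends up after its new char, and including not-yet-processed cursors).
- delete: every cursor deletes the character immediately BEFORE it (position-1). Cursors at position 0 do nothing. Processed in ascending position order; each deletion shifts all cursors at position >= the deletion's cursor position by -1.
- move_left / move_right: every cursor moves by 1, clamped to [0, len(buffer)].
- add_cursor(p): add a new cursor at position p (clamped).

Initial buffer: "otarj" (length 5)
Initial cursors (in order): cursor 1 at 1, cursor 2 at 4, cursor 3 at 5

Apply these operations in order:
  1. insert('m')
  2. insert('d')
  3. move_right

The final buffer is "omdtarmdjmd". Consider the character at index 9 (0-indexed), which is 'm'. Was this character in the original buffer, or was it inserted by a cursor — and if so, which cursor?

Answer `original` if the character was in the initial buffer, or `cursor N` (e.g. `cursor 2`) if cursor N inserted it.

After op 1 (insert('m')): buffer="omtarmjm" (len 8), cursors c1@2 c2@6 c3@8, authorship .1...2.3
After op 2 (insert('d')): buffer="omdtarmdjmd" (len 11), cursors c1@3 c2@8 c3@11, authorship .11...22.33
After op 3 (move_right): buffer="omdtarmdjmd" (len 11), cursors c1@4 c2@9 c3@11, authorship .11...22.33
Authorship (.=original, N=cursor N): . 1 1 . . . 2 2 . 3 3
Index 9: author = 3

Answer: cursor 3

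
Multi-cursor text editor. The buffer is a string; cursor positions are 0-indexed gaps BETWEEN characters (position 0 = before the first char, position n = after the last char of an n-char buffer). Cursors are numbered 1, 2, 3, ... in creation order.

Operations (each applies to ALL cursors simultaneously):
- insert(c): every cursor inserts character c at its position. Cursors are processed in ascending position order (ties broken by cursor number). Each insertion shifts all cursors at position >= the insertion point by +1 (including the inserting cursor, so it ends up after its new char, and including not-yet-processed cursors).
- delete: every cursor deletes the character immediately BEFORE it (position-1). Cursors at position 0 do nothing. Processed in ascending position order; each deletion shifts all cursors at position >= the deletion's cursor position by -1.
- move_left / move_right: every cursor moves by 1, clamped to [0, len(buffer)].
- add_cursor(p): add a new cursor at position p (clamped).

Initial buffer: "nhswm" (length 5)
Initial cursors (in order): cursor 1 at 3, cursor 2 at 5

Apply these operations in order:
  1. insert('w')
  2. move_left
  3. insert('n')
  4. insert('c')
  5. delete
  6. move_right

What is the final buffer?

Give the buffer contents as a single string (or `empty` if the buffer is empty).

After op 1 (insert('w')): buffer="nhswwmw" (len 7), cursors c1@4 c2@7, authorship ...1..2
After op 2 (move_left): buffer="nhswwmw" (len 7), cursors c1@3 c2@6, authorship ...1..2
After op 3 (insert('n')): buffer="nhsnwwmnw" (len 9), cursors c1@4 c2@8, authorship ...11..22
After op 4 (insert('c')): buffer="nhsncwwmncw" (len 11), cursors c1@5 c2@10, authorship ...111..222
After op 5 (delete): buffer="nhsnwwmnw" (len 9), cursors c1@4 c2@8, authorship ...11..22
After op 6 (move_right): buffer="nhsnwwmnw" (len 9), cursors c1@5 c2@9, authorship ...11..22

Answer: nhsnwwmnw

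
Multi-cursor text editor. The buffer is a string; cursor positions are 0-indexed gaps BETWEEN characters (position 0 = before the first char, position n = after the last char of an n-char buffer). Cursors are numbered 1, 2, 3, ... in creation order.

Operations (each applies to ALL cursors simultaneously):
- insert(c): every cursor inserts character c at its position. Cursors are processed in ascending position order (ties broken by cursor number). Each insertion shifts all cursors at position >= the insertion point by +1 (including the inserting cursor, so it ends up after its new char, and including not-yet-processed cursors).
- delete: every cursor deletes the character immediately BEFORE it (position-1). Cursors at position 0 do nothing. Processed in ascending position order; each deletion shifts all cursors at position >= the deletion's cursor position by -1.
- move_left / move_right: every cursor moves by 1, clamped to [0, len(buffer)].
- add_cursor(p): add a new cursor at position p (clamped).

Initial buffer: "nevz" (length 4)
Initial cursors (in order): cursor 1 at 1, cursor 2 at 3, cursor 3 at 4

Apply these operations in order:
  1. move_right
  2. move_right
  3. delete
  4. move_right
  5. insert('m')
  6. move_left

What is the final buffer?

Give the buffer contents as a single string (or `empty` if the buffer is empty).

After op 1 (move_right): buffer="nevz" (len 4), cursors c1@2 c2@4 c3@4, authorship ....
After op 2 (move_right): buffer="nevz" (len 4), cursors c1@3 c2@4 c3@4, authorship ....
After op 3 (delete): buffer="n" (len 1), cursors c1@1 c2@1 c3@1, authorship .
After op 4 (move_right): buffer="n" (len 1), cursors c1@1 c2@1 c3@1, authorship .
After op 5 (insert('m')): buffer="nmmm" (len 4), cursors c1@4 c2@4 c3@4, authorship .123
After op 6 (move_left): buffer="nmmm" (len 4), cursors c1@3 c2@3 c3@3, authorship .123

Answer: nmmm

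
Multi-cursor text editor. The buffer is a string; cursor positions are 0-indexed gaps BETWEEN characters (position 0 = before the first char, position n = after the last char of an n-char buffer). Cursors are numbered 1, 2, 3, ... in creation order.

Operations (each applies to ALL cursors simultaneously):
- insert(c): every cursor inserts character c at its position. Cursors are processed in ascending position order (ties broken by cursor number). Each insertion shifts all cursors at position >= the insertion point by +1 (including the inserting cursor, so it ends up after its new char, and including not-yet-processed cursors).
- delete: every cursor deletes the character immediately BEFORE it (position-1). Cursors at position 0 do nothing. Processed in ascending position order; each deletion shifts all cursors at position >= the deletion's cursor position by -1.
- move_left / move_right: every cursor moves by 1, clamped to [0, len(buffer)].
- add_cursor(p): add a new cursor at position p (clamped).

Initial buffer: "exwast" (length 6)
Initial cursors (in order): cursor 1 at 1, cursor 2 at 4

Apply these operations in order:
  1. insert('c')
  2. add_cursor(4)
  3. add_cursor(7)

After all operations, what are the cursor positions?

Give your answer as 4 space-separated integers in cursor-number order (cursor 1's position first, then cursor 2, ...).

Answer: 2 6 4 7

Derivation:
After op 1 (insert('c')): buffer="ecxwacst" (len 8), cursors c1@2 c2@6, authorship .1...2..
After op 2 (add_cursor(4)): buffer="ecxwacst" (len 8), cursors c1@2 c3@4 c2@6, authorship .1...2..
After op 3 (add_cursor(7)): buffer="ecxwacst" (len 8), cursors c1@2 c3@4 c2@6 c4@7, authorship .1...2..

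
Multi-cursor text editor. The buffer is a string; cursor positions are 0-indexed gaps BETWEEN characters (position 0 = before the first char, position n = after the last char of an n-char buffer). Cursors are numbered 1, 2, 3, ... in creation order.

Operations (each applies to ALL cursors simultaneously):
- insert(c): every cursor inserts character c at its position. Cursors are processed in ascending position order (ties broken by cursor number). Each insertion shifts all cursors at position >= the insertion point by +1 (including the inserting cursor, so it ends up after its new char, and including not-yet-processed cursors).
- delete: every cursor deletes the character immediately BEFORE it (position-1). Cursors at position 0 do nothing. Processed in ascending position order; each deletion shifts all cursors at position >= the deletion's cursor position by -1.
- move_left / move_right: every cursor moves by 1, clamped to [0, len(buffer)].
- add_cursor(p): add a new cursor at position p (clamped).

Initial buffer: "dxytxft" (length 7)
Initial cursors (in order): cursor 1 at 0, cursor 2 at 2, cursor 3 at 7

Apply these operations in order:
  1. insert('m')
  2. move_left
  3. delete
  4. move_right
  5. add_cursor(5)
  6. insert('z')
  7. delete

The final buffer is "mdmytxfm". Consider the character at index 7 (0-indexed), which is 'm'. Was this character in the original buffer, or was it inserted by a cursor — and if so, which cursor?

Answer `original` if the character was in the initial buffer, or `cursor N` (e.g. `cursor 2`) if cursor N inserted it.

Answer: cursor 3

Derivation:
After op 1 (insert('m')): buffer="mdxmytxftm" (len 10), cursors c1@1 c2@4 c3@10, authorship 1..2.....3
After op 2 (move_left): buffer="mdxmytxftm" (len 10), cursors c1@0 c2@3 c3@9, authorship 1..2.....3
After op 3 (delete): buffer="mdmytxfm" (len 8), cursors c1@0 c2@2 c3@7, authorship 1.2....3
After op 4 (move_right): buffer="mdmytxfm" (len 8), cursors c1@1 c2@3 c3@8, authorship 1.2....3
After op 5 (add_cursor(5)): buffer="mdmytxfm" (len 8), cursors c1@1 c2@3 c4@5 c3@8, authorship 1.2....3
After op 6 (insert('z')): buffer="mzdmzytzxfmz" (len 12), cursors c1@2 c2@5 c4@8 c3@12, authorship 11.22..4..33
After op 7 (delete): buffer="mdmytxfm" (len 8), cursors c1@1 c2@3 c4@5 c3@8, authorship 1.2....3
Authorship (.=original, N=cursor N): 1 . 2 . . . . 3
Index 7: author = 3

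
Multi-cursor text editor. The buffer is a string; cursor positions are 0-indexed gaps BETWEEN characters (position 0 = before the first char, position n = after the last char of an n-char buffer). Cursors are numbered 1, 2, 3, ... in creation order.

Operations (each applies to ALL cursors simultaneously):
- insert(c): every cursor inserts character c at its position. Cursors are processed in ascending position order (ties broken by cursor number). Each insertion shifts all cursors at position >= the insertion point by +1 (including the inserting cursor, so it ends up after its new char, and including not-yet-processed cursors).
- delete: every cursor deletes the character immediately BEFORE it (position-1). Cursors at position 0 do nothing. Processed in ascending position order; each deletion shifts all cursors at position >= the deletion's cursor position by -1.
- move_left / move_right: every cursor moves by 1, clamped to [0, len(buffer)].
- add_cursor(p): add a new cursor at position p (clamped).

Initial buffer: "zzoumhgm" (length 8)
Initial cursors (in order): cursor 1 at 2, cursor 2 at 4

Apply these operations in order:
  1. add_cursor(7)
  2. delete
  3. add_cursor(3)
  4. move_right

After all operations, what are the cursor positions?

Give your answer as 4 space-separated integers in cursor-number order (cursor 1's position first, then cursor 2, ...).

Answer: 2 3 5 4

Derivation:
After op 1 (add_cursor(7)): buffer="zzoumhgm" (len 8), cursors c1@2 c2@4 c3@7, authorship ........
After op 2 (delete): buffer="zomhm" (len 5), cursors c1@1 c2@2 c3@4, authorship .....
After op 3 (add_cursor(3)): buffer="zomhm" (len 5), cursors c1@1 c2@2 c4@3 c3@4, authorship .....
After op 4 (move_right): buffer="zomhm" (len 5), cursors c1@2 c2@3 c4@4 c3@5, authorship .....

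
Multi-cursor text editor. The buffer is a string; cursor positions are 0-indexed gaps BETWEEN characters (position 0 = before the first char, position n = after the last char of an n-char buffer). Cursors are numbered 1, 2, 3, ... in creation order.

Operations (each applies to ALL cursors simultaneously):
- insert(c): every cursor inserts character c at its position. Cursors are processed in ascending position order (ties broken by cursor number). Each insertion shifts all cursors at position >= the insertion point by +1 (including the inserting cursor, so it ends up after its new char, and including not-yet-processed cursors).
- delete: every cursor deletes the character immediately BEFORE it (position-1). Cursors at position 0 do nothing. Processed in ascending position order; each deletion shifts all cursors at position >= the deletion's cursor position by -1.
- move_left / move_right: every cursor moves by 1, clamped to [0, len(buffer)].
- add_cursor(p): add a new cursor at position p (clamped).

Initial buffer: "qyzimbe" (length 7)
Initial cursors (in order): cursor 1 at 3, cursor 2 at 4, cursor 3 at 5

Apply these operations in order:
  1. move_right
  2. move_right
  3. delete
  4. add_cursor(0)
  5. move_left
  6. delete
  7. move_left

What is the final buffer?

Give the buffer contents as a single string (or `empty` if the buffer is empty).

After op 1 (move_right): buffer="qyzimbe" (len 7), cursors c1@4 c2@5 c3@6, authorship .......
After op 2 (move_right): buffer="qyzimbe" (len 7), cursors c1@5 c2@6 c3@7, authorship .......
After op 3 (delete): buffer="qyzi" (len 4), cursors c1@4 c2@4 c3@4, authorship ....
After op 4 (add_cursor(0)): buffer="qyzi" (len 4), cursors c4@0 c1@4 c2@4 c3@4, authorship ....
After op 5 (move_left): buffer="qyzi" (len 4), cursors c4@0 c1@3 c2@3 c3@3, authorship ....
After op 6 (delete): buffer="i" (len 1), cursors c1@0 c2@0 c3@0 c4@0, authorship .
After op 7 (move_left): buffer="i" (len 1), cursors c1@0 c2@0 c3@0 c4@0, authorship .

Answer: i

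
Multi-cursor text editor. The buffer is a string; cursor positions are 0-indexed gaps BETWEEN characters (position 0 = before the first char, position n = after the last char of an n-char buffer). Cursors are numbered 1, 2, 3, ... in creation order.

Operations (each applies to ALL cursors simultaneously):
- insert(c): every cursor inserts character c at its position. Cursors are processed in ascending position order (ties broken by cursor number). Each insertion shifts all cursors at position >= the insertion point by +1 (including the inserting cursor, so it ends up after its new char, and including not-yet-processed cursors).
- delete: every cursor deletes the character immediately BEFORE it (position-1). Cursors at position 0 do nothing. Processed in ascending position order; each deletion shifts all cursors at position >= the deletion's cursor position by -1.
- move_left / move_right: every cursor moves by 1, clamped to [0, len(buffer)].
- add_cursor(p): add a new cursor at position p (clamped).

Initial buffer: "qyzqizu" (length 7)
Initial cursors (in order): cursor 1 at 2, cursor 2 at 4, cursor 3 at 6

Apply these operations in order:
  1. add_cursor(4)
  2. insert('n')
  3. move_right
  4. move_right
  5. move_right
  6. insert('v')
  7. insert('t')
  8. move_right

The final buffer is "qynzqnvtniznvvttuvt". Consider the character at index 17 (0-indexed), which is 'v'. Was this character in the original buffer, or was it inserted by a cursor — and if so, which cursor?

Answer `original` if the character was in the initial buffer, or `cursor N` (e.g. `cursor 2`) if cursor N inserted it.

Answer: cursor 3

Derivation:
After op 1 (add_cursor(4)): buffer="qyzqizu" (len 7), cursors c1@2 c2@4 c4@4 c3@6, authorship .......
After op 2 (insert('n')): buffer="qynzqnniznu" (len 11), cursors c1@3 c2@7 c4@7 c3@10, authorship ..1..24..3.
After op 3 (move_right): buffer="qynzqnniznu" (len 11), cursors c1@4 c2@8 c4@8 c3@11, authorship ..1..24..3.
After op 4 (move_right): buffer="qynzqnniznu" (len 11), cursors c1@5 c2@9 c4@9 c3@11, authorship ..1..24..3.
After op 5 (move_right): buffer="qynzqnniznu" (len 11), cursors c1@6 c2@10 c4@10 c3@11, authorship ..1..24..3.
After op 6 (insert('v')): buffer="qynzqnvniznvvuv" (len 15), cursors c1@7 c2@13 c4@13 c3@15, authorship ..1..214..324.3
After op 7 (insert('t')): buffer="qynzqnvtniznvvttuvt" (len 19), cursors c1@8 c2@16 c4@16 c3@19, authorship ..1..2114..32424.33
After op 8 (move_right): buffer="qynzqnvtniznvvttuvt" (len 19), cursors c1@9 c2@17 c4@17 c3@19, authorship ..1..2114..32424.33
Authorship (.=original, N=cursor N): . . 1 . . 2 1 1 4 . . 3 2 4 2 4 . 3 3
Index 17: author = 3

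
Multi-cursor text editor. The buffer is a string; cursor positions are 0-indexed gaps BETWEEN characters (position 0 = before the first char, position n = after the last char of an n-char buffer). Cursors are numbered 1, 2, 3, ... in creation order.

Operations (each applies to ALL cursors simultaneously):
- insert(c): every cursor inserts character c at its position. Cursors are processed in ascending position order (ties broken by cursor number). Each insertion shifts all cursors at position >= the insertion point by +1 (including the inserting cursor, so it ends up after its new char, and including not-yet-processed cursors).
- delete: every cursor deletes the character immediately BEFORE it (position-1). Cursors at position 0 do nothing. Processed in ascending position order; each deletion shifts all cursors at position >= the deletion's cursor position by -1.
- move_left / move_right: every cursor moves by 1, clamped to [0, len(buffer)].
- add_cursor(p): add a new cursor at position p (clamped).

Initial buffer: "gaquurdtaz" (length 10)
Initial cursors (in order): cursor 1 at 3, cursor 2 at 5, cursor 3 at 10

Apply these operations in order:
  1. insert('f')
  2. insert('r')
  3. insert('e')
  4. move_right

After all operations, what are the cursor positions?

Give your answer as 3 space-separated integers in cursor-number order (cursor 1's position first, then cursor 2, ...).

Answer: 7 12 19

Derivation:
After op 1 (insert('f')): buffer="gaqfuufrdtazf" (len 13), cursors c1@4 c2@7 c3@13, authorship ...1..2.....3
After op 2 (insert('r')): buffer="gaqfruufrrdtazfr" (len 16), cursors c1@5 c2@9 c3@16, authorship ...11..22.....33
After op 3 (insert('e')): buffer="gaqfreuufrerdtazfre" (len 19), cursors c1@6 c2@11 c3@19, authorship ...111..222.....333
After op 4 (move_right): buffer="gaqfreuufrerdtazfre" (len 19), cursors c1@7 c2@12 c3@19, authorship ...111..222.....333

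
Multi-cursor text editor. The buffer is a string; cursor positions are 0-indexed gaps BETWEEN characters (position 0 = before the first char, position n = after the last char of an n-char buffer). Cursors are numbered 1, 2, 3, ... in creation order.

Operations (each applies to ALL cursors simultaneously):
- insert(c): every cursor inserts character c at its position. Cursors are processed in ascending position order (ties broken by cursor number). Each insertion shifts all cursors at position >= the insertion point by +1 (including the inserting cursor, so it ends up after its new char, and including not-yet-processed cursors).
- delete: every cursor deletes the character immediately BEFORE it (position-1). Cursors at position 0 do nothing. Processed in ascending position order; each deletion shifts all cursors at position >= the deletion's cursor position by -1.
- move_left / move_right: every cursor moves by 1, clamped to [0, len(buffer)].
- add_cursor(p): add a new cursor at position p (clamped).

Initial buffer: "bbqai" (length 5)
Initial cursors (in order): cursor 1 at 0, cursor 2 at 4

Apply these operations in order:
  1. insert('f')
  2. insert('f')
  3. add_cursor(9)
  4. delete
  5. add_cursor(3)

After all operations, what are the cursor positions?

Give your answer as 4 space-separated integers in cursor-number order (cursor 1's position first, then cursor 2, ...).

Answer: 1 6 6 3

Derivation:
After op 1 (insert('f')): buffer="fbbqafi" (len 7), cursors c1@1 c2@6, authorship 1....2.
After op 2 (insert('f')): buffer="ffbbqaffi" (len 9), cursors c1@2 c2@8, authorship 11....22.
After op 3 (add_cursor(9)): buffer="ffbbqaffi" (len 9), cursors c1@2 c2@8 c3@9, authorship 11....22.
After op 4 (delete): buffer="fbbqaf" (len 6), cursors c1@1 c2@6 c3@6, authorship 1....2
After op 5 (add_cursor(3)): buffer="fbbqaf" (len 6), cursors c1@1 c4@3 c2@6 c3@6, authorship 1....2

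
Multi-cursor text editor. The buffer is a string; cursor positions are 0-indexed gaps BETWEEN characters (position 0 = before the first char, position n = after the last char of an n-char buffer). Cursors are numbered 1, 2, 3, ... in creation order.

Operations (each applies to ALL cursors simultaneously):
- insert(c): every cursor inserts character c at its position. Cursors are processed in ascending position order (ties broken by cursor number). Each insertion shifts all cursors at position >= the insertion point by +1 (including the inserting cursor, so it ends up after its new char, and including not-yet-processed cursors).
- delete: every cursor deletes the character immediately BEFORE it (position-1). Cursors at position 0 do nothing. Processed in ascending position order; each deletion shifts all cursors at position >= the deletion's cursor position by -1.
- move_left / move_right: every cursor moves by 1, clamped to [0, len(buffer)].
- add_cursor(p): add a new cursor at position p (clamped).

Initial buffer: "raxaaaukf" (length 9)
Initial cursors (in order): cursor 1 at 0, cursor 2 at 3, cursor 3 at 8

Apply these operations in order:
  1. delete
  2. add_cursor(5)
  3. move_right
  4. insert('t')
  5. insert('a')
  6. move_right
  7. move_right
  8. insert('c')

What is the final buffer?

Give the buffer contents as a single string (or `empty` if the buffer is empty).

After op 1 (delete): buffer="raaaauf" (len 7), cursors c1@0 c2@2 c3@6, authorship .......
After op 2 (add_cursor(5)): buffer="raaaauf" (len 7), cursors c1@0 c2@2 c4@5 c3@6, authorship .......
After op 3 (move_right): buffer="raaaauf" (len 7), cursors c1@1 c2@3 c4@6 c3@7, authorship .......
After op 4 (insert('t')): buffer="rtaataautft" (len 11), cursors c1@2 c2@5 c4@9 c3@11, authorship .1..2...4.3
After op 5 (insert('a')): buffer="rtaaataaautafta" (len 15), cursors c1@3 c2@7 c4@12 c3@15, authorship .11..22...44.33
After op 6 (move_right): buffer="rtaaataaautafta" (len 15), cursors c1@4 c2@8 c4@13 c3@15, authorship .11..22...44.33
After op 7 (move_right): buffer="rtaaataaautafta" (len 15), cursors c1@5 c2@9 c4@14 c3@15, authorship .11..22...44.33
After op 8 (insert('c')): buffer="rtaaactaaacutaftcac" (len 19), cursors c1@6 c2@11 c4@17 c3@19, authorship .11..122..2.44.3433

Answer: rtaaactaaacutaftcac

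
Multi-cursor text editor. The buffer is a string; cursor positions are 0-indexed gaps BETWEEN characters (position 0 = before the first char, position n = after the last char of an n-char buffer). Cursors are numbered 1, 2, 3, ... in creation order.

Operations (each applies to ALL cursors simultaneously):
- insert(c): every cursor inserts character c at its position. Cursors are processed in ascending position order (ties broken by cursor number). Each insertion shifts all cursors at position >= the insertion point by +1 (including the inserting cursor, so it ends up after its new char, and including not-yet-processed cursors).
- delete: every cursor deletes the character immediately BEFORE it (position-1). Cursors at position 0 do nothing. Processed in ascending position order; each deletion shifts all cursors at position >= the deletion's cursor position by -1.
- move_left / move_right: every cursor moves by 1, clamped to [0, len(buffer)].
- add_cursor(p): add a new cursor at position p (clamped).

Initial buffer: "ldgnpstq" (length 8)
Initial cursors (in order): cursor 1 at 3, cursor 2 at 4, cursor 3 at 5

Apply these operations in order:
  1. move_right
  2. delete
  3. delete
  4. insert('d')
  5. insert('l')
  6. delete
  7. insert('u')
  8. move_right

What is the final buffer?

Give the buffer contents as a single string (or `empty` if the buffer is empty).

Answer: ddduuutq

Derivation:
After op 1 (move_right): buffer="ldgnpstq" (len 8), cursors c1@4 c2@5 c3@6, authorship ........
After op 2 (delete): buffer="ldgtq" (len 5), cursors c1@3 c2@3 c3@3, authorship .....
After op 3 (delete): buffer="tq" (len 2), cursors c1@0 c2@0 c3@0, authorship ..
After op 4 (insert('d')): buffer="dddtq" (len 5), cursors c1@3 c2@3 c3@3, authorship 123..
After op 5 (insert('l')): buffer="dddllltq" (len 8), cursors c1@6 c2@6 c3@6, authorship 123123..
After op 6 (delete): buffer="dddtq" (len 5), cursors c1@3 c2@3 c3@3, authorship 123..
After op 7 (insert('u')): buffer="ddduuutq" (len 8), cursors c1@6 c2@6 c3@6, authorship 123123..
After op 8 (move_right): buffer="ddduuutq" (len 8), cursors c1@7 c2@7 c3@7, authorship 123123..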